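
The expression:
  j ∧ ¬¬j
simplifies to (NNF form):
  j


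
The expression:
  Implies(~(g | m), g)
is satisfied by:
  {m: True, g: True}
  {m: True, g: False}
  {g: True, m: False}


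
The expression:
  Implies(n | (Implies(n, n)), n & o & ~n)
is never true.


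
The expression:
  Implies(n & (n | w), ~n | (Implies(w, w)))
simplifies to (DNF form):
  True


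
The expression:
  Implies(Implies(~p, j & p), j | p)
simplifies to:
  True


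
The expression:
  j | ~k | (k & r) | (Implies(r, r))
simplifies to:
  True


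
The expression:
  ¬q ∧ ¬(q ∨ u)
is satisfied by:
  {q: False, u: False}


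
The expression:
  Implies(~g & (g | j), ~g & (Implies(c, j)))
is always true.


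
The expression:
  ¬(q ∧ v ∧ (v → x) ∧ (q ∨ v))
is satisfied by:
  {v: False, q: False, x: False}
  {x: True, v: False, q: False}
  {q: True, v: False, x: False}
  {x: True, q: True, v: False}
  {v: True, x: False, q: False}
  {x: True, v: True, q: False}
  {q: True, v: True, x: False}


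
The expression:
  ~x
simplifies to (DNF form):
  ~x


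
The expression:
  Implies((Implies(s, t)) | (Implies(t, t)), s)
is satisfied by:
  {s: True}


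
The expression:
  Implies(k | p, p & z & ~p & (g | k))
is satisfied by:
  {p: False, k: False}


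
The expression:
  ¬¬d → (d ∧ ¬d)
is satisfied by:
  {d: False}


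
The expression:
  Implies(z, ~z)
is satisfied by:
  {z: False}


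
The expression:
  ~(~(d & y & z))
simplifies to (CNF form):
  d & y & z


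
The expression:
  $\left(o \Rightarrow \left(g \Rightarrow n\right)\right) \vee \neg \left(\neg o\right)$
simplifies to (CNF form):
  $\text{True}$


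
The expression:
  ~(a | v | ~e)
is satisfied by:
  {e: True, v: False, a: False}


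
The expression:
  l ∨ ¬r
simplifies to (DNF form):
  l ∨ ¬r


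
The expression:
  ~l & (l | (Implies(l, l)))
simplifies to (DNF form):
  ~l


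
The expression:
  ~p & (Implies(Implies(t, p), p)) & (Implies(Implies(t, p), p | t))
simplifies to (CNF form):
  t & ~p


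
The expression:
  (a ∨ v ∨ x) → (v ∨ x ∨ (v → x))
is always true.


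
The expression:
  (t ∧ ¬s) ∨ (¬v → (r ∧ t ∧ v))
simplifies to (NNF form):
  v ∨ (t ∧ ¬s)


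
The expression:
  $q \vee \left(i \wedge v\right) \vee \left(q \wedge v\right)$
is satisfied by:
  {q: True, v: True, i: True}
  {q: True, v: True, i: False}
  {q: True, i: True, v: False}
  {q: True, i: False, v: False}
  {v: True, i: True, q: False}


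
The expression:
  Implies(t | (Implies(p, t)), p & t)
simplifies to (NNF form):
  p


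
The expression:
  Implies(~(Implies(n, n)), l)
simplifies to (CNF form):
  True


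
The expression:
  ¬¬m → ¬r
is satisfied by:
  {m: False, r: False}
  {r: True, m: False}
  {m: True, r: False}


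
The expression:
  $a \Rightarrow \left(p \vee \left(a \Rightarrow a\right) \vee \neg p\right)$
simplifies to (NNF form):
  $\text{True}$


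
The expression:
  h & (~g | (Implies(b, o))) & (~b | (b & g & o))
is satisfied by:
  {h: True, o: True, g: True, b: False}
  {h: True, o: True, g: False, b: False}
  {h: True, g: True, o: False, b: False}
  {h: True, g: False, o: False, b: False}
  {h: True, b: True, o: True, g: True}


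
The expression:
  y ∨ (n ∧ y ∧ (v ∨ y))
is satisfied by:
  {y: True}


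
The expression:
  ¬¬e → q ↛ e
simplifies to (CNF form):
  ¬e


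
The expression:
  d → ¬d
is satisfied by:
  {d: False}


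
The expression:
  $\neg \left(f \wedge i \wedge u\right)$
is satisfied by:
  {u: False, i: False, f: False}
  {f: True, u: False, i: False}
  {i: True, u: False, f: False}
  {f: True, i: True, u: False}
  {u: True, f: False, i: False}
  {f: True, u: True, i: False}
  {i: True, u: True, f: False}


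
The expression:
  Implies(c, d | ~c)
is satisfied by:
  {d: True, c: False}
  {c: False, d: False}
  {c: True, d: True}


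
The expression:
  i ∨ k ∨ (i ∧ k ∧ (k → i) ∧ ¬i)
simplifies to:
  i ∨ k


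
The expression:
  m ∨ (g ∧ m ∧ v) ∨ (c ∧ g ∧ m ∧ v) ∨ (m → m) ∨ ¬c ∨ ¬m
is always true.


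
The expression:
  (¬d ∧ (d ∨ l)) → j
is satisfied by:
  {j: True, d: True, l: False}
  {j: True, l: False, d: False}
  {d: True, l: False, j: False}
  {d: False, l: False, j: False}
  {j: True, d: True, l: True}
  {j: True, l: True, d: False}
  {d: True, l: True, j: False}


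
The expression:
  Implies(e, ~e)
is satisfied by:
  {e: False}


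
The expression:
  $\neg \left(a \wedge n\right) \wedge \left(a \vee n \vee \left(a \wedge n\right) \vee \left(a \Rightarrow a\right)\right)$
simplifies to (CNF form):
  $\neg a \vee \neg n$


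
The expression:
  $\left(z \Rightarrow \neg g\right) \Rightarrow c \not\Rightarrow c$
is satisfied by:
  {z: True, g: True}


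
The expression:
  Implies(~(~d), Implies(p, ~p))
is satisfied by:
  {p: False, d: False}
  {d: True, p: False}
  {p: True, d: False}


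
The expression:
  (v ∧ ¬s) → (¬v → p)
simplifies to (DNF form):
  True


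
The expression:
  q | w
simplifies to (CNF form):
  q | w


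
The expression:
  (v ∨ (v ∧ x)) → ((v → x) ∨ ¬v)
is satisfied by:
  {x: True, v: False}
  {v: False, x: False}
  {v: True, x: True}


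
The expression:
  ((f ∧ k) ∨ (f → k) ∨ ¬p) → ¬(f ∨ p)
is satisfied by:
  {f: False, p: False, k: False}
  {k: True, f: False, p: False}
  {p: True, f: True, k: False}


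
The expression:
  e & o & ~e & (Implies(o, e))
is never true.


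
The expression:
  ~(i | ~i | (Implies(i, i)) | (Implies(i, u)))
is never true.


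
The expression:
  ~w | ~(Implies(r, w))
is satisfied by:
  {w: False}


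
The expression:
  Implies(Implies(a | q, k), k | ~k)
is always true.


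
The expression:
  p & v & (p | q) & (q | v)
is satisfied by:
  {p: True, v: True}


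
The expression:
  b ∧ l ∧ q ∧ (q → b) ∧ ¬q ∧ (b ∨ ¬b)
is never true.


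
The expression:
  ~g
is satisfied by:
  {g: False}


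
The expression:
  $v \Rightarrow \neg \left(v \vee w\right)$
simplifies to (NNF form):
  $\neg v$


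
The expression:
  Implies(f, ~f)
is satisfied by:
  {f: False}


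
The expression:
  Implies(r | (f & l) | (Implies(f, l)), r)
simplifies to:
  r | (f & ~l)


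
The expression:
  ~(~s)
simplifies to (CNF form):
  s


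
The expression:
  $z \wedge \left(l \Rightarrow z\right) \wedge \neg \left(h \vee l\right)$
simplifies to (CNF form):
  $z \wedge \neg h \wedge \neg l$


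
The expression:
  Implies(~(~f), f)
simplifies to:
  True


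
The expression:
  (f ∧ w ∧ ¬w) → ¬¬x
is always true.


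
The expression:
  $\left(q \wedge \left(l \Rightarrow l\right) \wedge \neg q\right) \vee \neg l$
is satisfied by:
  {l: False}


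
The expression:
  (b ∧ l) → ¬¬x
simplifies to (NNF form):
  x ∨ ¬b ∨ ¬l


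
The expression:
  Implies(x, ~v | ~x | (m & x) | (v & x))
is always true.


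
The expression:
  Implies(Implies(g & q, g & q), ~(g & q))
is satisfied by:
  {g: False, q: False}
  {q: True, g: False}
  {g: True, q: False}


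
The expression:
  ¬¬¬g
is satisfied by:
  {g: False}


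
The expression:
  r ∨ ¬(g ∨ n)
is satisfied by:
  {r: True, g: False, n: False}
  {r: True, n: True, g: False}
  {r: True, g: True, n: False}
  {r: True, n: True, g: True}
  {n: False, g: False, r: False}


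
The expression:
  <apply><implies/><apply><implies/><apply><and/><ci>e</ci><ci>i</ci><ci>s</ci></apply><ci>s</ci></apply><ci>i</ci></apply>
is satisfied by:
  {i: True}


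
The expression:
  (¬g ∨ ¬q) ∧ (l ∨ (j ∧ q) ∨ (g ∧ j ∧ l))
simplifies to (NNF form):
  (j ∨ l) ∧ (l ∨ q) ∧ (¬g ∨ ¬q)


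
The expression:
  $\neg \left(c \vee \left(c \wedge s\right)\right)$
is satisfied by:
  {c: False}


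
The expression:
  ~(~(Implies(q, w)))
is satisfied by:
  {w: True, q: False}
  {q: False, w: False}
  {q: True, w: True}


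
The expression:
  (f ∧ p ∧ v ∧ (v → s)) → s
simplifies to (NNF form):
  True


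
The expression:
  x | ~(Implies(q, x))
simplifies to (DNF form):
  q | x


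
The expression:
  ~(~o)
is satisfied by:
  {o: True}


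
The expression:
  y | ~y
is always true.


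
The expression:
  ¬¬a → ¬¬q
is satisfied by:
  {q: True, a: False}
  {a: False, q: False}
  {a: True, q: True}


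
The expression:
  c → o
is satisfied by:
  {o: True, c: False}
  {c: False, o: False}
  {c: True, o: True}


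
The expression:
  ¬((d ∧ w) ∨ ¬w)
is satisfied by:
  {w: True, d: False}


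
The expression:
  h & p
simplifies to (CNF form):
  h & p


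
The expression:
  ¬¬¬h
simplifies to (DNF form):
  ¬h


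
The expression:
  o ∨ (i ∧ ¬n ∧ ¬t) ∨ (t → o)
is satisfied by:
  {o: True, t: False}
  {t: False, o: False}
  {t: True, o: True}


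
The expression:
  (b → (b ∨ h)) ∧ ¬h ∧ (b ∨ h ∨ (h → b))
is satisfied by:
  {h: False}


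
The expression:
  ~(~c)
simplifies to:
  c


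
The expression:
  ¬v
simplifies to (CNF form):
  ¬v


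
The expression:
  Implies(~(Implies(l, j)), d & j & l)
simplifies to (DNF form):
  j | ~l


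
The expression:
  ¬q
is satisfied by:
  {q: False}


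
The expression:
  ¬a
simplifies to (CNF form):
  ¬a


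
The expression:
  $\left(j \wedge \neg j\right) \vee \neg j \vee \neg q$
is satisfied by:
  {q: False, j: False}
  {j: True, q: False}
  {q: True, j: False}


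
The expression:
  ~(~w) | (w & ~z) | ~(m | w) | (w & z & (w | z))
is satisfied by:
  {w: True, m: False}
  {m: False, w: False}
  {m: True, w: True}


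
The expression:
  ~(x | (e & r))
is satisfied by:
  {x: False, e: False, r: False}
  {r: True, x: False, e: False}
  {e: True, x: False, r: False}


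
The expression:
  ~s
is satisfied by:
  {s: False}


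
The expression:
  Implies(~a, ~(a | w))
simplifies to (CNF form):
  a | ~w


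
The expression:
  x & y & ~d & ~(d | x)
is never true.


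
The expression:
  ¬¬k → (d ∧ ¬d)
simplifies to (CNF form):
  ¬k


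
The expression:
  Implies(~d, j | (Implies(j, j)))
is always true.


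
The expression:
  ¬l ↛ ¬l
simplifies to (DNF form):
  False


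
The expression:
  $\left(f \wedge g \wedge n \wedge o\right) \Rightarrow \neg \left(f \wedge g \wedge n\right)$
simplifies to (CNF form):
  $\neg f \vee \neg g \vee \neg n \vee \neg o$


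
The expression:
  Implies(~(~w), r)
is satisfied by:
  {r: True, w: False}
  {w: False, r: False}
  {w: True, r: True}


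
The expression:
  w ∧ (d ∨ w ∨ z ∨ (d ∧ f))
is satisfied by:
  {w: True}


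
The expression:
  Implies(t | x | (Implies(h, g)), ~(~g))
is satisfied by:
  {g: True, h: True, t: False, x: False}
  {g: True, h: False, t: False, x: False}
  {x: True, g: True, h: True, t: False}
  {x: True, g: True, h: False, t: False}
  {g: True, t: True, h: True, x: False}
  {g: True, t: True, h: False, x: False}
  {g: True, t: True, x: True, h: True}
  {g: True, t: True, x: True, h: False}
  {h: True, g: False, t: False, x: False}


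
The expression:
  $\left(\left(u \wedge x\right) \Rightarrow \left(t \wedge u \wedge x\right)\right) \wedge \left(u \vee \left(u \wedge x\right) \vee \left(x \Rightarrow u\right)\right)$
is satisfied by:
  {u: True, t: True, x: False}
  {u: True, t: False, x: False}
  {t: True, u: False, x: False}
  {u: False, t: False, x: False}
  {x: True, u: True, t: True}


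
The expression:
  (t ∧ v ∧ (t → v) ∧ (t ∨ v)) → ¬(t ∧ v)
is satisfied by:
  {v: False, t: False}
  {t: True, v: False}
  {v: True, t: False}


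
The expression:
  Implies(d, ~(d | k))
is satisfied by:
  {d: False}


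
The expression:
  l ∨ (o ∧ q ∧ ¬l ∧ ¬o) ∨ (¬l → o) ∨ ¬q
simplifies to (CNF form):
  l ∨ o ∨ ¬q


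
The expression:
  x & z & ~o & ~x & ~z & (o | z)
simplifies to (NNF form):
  False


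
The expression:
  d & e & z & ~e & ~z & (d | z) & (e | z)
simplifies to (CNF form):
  False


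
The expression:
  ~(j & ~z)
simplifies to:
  z | ~j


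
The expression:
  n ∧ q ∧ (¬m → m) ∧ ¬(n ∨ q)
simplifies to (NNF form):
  False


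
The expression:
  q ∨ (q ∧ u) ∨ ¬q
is always true.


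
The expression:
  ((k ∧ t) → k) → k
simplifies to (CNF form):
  k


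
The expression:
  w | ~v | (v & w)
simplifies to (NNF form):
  w | ~v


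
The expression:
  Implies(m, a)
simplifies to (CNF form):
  a | ~m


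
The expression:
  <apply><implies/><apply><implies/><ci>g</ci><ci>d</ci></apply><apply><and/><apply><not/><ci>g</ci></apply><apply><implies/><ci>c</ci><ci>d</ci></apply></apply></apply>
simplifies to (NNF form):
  <apply><or/><apply><and/><ci>d</ci><apply><not/><ci>g</ci></apply></apply><apply><and/><ci>g</ci><apply><not/><ci>d</ci></apply></apply><apply><and/><apply><not/><ci>c</ci></apply><apply><not/><ci>d</ci></apply></apply></apply>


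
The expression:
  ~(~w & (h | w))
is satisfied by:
  {w: True, h: False}
  {h: False, w: False}
  {h: True, w: True}


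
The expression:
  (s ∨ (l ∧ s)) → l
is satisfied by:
  {l: True, s: False}
  {s: False, l: False}
  {s: True, l: True}


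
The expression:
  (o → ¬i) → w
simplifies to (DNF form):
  w ∨ (i ∧ o)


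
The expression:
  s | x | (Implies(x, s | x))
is always true.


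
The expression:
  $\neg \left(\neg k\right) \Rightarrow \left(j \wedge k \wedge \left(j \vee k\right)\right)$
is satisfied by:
  {j: True, k: False}
  {k: False, j: False}
  {k: True, j: True}


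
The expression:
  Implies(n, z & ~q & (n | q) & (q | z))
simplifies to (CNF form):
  (z | ~n) & (~n | ~q)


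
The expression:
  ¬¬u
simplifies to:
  u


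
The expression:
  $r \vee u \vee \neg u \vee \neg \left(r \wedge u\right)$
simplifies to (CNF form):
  $\text{True}$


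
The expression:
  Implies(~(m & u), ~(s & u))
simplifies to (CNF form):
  m | ~s | ~u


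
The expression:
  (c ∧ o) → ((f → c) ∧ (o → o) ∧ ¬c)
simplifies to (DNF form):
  ¬c ∨ ¬o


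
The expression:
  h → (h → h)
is always true.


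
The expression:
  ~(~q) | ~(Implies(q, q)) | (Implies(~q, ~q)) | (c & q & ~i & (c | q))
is always true.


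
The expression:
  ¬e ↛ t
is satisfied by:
  {t: True, e: False}
  {e: False, t: False}
  {e: True, t: True}


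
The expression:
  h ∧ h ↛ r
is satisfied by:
  {h: True, r: False}


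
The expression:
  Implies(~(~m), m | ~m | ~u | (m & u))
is always true.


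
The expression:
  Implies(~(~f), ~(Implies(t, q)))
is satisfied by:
  {t: True, f: False, q: False}
  {t: False, f: False, q: False}
  {q: True, t: True, f: False}
  {q: True, t: False, f: False}
  {f: True, t: True, q: False}


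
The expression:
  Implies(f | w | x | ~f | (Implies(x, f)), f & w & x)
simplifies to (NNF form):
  f & w & x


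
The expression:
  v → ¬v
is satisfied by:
  {v: False}


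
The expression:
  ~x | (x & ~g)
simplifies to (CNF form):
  ~g | ~x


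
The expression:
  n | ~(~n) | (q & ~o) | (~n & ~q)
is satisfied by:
  {n: True, o: False, q: False}
  {o: False, q: False, n: False}
  {n: True, q: True, o: False}
  {q: True, o: False, n: False}
  {n: True, o: True, q: False}
  {o: True, n: False, q: False}
  {n: True, q: True, o: True}


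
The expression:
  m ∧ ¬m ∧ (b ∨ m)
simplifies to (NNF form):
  False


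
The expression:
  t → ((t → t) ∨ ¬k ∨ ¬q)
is always true.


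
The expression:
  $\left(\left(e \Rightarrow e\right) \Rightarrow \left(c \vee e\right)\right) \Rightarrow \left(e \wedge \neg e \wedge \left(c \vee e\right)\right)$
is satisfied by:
  {e: False, c: False}


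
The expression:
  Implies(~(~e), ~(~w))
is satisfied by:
  {w: True, e: False}
  {e: False, w: False}
  {e: True, w: True}


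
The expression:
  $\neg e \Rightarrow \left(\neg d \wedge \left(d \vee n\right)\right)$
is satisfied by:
  {e: True, n: True, d: False}
  {e: True, n: False, d: False}
  {d: True, e: True, n: True}
  {d: True, e: True, n: False}
  {n: True, d: False, e: False}


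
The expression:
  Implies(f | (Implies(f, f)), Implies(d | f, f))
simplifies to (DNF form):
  f | ~d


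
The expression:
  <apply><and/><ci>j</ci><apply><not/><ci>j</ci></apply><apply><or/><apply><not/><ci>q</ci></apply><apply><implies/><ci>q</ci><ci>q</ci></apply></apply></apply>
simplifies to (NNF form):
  <false/>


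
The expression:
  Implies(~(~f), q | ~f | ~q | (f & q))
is always true.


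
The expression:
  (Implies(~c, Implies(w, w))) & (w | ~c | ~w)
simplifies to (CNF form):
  True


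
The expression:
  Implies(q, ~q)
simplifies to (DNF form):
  ~q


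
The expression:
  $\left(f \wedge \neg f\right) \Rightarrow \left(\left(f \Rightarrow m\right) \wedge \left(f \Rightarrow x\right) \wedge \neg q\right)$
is always true.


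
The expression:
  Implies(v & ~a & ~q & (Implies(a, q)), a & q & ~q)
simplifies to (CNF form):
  a | q | ~v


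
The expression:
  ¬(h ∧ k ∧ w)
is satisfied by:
  {w: False, k: False, h: False}
  {h: True, w: False, k: False}
  {k: True, w: False, h: False}
  {h: True, k: True, w: False}
  {w: True, h: False, k: False}
  {h: True, w: True, k: False}
  {k: True, w: True, h: False}


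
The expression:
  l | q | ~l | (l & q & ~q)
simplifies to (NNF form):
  True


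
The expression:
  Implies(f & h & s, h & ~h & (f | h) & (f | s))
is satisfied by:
  {s: False, h: False, f: False}
  {f: True, s: False, h: False}
  {h: True, s: False, f: False}
  {f: True, h: True, s: False}
  {s: True, f: False, h: False}
  {f: True, s: True, h: False}
  {h: True, s: True, f: False}


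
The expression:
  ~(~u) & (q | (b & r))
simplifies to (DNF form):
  (q & u) | (b & q & u) | (b & r & u) | (q & r & u)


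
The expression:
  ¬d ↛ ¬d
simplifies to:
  False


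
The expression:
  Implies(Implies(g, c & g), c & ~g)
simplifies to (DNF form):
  (c & ~g) | (g & ~c)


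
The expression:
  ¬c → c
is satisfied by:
  {c: True}


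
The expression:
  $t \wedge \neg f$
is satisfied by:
  {t: True, f: False}


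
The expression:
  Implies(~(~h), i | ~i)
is always true.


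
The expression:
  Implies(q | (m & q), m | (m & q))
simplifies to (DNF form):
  m | ~q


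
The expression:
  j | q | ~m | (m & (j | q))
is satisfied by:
  {q: True, j: True, m: False}
  {q: True, j: False, m: False}
  {j: True, q: False, m: False}
  {q: False, j: False, m: False}
  {q: True, m: True, j: True}
  {q: True, m: True, j: False}
  {m: True, j: True, q: False}


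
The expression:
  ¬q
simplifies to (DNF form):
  ¬q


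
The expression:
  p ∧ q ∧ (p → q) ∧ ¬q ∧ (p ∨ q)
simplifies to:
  False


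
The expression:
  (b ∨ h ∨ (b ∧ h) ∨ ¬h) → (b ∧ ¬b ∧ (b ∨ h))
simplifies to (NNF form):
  False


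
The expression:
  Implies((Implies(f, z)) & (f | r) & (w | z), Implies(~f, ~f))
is always true.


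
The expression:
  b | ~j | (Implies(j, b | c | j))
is always true.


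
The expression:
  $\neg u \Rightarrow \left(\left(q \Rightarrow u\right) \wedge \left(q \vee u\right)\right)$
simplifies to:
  $u$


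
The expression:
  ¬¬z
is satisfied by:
  {z: True}


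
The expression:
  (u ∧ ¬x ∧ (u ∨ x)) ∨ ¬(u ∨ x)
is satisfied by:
  {x: False}


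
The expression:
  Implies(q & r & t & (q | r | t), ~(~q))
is always true.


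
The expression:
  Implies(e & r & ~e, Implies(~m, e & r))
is always true.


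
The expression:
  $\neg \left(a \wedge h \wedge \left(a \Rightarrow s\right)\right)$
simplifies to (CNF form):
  $\neg a \vee \neg h \vee \neg s$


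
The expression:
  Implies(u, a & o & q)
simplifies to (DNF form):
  ~u | (a & o & q)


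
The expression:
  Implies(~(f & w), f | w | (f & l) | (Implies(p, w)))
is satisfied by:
  {f: True, w: True, p: False}
  {f: True, p: False, w: False}
  {w: True, p: False, f: False}
  {w: False, p: False, f: False}
  {f: True, w: True, p: True}
  {f: True, p: True, w: False}
  {w: True, p: True, f: False}


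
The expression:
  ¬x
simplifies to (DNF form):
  ¬x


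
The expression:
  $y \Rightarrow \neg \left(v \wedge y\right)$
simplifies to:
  $\neg v \vee \neg y$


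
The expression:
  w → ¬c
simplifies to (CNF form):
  ¬c ∨ ¬w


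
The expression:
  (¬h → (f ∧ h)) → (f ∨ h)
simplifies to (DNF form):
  True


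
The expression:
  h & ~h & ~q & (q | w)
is never true.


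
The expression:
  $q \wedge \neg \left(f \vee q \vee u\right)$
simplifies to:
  $\text{False}$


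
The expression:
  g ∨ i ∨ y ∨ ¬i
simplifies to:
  True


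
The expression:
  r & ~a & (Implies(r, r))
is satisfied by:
  {r: True, a: False}


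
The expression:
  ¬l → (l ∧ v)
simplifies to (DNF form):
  l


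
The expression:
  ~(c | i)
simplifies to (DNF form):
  ~c & ~i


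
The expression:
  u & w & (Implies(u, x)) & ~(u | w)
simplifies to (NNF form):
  False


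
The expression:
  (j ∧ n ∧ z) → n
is always true.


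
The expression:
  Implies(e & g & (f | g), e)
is always true.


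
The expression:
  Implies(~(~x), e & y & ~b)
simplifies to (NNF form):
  ~x | (e & y & ~b)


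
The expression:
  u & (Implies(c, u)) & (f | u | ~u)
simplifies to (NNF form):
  u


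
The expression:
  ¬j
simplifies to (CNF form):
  ¬j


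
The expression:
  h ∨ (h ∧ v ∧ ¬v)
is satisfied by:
  {h: True}


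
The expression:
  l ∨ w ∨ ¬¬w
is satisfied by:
  {l: True, w: True}
  {l: True, w: False}
  {w: True, l: False}


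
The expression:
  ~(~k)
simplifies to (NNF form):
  k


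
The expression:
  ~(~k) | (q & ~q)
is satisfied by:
  {k: True}


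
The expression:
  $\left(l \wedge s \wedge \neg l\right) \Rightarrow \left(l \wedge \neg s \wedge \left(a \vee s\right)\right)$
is always true.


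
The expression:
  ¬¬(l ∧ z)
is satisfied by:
  {z: True, l: True}


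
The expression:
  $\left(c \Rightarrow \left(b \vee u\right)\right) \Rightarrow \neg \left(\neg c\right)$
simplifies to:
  $c$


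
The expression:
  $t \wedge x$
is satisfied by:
  {t: True, x: True}


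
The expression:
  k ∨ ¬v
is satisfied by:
  {k: True, v: False}
  {v: False, k: False}
  {v: True, k: True}


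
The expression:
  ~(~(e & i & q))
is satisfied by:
  {i: True, e: True, q: True}


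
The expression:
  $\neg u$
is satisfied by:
  {u: False}


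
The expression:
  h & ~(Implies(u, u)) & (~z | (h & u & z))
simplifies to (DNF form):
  False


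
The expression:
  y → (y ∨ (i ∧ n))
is always true.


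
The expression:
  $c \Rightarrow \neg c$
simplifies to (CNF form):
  $\neg c$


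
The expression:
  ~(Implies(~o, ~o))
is never true.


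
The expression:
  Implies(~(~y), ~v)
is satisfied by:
  {v: False, y: False}
  {y: True, v: False}
  {v: True, y: False}


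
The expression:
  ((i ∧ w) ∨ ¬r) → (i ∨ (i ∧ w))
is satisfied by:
  {i: True, r: True}
  {i: True, r: False}
  {r: True, i: False}


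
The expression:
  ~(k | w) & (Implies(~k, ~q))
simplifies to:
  ~k & ~q & ~w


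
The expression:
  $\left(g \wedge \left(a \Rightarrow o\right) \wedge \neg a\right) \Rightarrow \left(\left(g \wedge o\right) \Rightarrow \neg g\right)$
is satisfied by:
  {a: True, g: False, o: False}
  {g: False, o: False, a: False}
  {a: True, o: True, g: False}
  {o: True, g: False, a: False}
  {a: True, g: True, o: False}
  {g: True, a: False, o: False}
  {a: True, o: True, g: True}


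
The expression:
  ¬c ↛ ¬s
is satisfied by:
  {s: True, c: False}


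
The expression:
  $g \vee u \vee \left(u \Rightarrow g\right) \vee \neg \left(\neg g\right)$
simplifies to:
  $\text{True}$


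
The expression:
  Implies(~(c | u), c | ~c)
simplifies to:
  True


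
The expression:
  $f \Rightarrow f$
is always true.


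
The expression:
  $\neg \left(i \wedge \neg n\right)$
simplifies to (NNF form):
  $n \vee \neg i$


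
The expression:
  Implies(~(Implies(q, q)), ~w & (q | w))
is always true.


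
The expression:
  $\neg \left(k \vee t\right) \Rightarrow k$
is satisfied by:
  {k: True, t: True}
  {k: True, t: False}
  {t: True, k: False}


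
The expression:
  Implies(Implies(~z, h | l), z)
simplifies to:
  z | (~h & ~l)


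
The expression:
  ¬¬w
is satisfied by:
  {w: True}


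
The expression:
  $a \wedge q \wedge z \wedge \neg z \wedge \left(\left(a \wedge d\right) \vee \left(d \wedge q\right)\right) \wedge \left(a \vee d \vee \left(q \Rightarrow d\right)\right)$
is never true.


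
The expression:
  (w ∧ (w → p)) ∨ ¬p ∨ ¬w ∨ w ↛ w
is always true.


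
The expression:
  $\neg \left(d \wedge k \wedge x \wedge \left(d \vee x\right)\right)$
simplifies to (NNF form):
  $\neg d \vee \neg k \vee \neg x$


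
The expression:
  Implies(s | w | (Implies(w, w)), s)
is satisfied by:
  {s: True}


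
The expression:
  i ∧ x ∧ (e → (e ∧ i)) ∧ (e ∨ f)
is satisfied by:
  {i: True, e: True, f: True, x: True}
  {i: True, e: True, x: True, f: False}
  {i: True, f: True, x: True, e: False}


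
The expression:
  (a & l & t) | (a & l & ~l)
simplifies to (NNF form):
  a & l & t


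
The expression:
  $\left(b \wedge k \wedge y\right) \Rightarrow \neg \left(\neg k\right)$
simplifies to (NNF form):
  $\text{True}$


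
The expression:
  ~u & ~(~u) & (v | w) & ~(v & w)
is never true.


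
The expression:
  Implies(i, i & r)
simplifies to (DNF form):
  r | ~i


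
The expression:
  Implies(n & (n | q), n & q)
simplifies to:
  q | ~n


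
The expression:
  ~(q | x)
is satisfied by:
  {q: False, x: False}


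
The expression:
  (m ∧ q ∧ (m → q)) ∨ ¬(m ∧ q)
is always true.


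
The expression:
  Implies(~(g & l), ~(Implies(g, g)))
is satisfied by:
  {g: True, l: True}


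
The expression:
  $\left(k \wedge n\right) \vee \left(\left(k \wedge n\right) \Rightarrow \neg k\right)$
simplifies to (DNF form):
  $\text{True}$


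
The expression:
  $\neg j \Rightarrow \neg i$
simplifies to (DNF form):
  $j \vee \neg i$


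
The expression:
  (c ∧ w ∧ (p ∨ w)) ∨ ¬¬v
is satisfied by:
  {v: True, w: True, c: True}
  {v: True, w: True, c: False}
  {v: True, c: True, w: False}
  {v: True, c: False, w: False}
  {w: True, c: True, v: False}


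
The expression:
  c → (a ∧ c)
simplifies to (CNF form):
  a ∨ ¬c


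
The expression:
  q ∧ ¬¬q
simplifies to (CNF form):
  q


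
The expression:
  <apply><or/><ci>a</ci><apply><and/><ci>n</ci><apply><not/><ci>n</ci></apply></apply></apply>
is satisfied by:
  {a: True}


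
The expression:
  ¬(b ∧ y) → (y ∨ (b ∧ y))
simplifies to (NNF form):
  y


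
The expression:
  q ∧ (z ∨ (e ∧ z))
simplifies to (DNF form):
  q ∧ z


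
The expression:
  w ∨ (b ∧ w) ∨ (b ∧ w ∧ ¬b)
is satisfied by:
  {w: True}


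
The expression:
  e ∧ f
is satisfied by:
  {e: True, f: True}


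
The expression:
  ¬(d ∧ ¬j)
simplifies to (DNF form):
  j ∨ ¬d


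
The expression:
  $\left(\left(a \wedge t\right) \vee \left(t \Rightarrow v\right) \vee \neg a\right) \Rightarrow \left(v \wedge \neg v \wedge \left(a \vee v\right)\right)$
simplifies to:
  $\text{False}$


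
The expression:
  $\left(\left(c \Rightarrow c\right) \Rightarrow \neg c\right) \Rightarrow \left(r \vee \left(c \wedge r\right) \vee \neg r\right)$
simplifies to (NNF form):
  $\text{True}$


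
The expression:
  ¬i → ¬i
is always true.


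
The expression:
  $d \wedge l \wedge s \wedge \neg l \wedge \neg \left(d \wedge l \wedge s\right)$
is never true.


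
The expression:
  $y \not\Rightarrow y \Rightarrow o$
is always true.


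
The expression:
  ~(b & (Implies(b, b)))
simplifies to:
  ~b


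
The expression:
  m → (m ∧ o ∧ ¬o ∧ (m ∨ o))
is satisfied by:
  {m: False}


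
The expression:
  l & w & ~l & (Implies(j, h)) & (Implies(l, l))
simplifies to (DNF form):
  False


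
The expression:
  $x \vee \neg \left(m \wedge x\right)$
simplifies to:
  $\text{True}$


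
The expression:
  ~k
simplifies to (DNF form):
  ~k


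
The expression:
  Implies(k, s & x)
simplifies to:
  ~k | (s & x)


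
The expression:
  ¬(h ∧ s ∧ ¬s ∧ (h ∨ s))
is always true.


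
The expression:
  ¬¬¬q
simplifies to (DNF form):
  ¬q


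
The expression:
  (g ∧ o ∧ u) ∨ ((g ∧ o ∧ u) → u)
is always true.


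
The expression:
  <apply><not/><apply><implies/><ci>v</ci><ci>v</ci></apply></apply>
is never true.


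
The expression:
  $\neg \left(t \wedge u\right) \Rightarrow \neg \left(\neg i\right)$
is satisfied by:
  {i: True, t: True, u: True}
  {i: True, t: True, u: False}
  {i: True, u: True, t: False}
  {i: True, u: False, t: False}
  {t: True, u: True, i: False}


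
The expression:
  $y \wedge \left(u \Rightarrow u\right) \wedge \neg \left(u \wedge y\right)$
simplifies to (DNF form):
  $y \wedge \neg u$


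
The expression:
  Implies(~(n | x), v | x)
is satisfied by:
  {n: True, x: True, v: True}
  {n: True, x: True, v: False}
  {n: True, v: True, x: False}
  {n: True, v: False, x: False}
  {x: True, v: True, n: False}
  {x: True, v: False, n: False}
  {v: True, x: False, n: False}


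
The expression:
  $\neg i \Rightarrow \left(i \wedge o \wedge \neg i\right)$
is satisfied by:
  {i: True}


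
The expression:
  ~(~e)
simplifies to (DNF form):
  e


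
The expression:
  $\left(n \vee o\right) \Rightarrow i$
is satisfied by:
  {i: True, n: False, o: False}
  {i: True, o: True, n: False}
  {i: True, n: True, o: False}
  {i: True, o: True, n: True}
  {o: False, n: False, i: False}


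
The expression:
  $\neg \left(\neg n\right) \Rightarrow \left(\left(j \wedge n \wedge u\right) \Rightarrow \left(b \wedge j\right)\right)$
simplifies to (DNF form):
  $b \vee \neg j \vee \neg n \vee \neg u$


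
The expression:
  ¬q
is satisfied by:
  {q: False}


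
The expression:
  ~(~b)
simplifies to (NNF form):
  b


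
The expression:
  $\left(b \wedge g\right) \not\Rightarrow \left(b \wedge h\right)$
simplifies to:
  $b \wedge g \wedge \neg h$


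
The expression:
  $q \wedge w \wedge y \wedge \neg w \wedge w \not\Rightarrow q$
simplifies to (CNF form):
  $\text{False}$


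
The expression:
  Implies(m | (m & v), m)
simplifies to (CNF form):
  True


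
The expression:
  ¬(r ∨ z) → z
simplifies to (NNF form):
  r ∨ z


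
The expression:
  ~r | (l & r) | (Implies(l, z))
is always true.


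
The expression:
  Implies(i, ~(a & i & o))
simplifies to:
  ~a | ~i | ~o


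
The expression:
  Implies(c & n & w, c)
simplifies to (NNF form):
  True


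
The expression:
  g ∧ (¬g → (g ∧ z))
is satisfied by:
  {g: True}


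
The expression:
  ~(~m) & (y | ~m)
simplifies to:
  m & y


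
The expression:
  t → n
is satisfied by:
  {n: True, t: False}
  {t: False, n: False}
  {t: True, n: True}


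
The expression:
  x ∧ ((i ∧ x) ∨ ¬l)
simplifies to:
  x ∧ (i ∨ ¬l)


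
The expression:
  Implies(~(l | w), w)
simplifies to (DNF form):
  l | w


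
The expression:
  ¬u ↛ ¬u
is never true.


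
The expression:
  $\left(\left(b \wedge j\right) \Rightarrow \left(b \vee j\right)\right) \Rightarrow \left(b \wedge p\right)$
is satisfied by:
  {p: True, b: True}


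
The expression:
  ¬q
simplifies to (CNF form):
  ¬q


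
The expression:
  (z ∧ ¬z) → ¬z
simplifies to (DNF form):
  True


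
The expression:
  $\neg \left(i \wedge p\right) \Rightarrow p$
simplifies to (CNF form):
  $p$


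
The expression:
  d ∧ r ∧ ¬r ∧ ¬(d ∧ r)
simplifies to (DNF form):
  False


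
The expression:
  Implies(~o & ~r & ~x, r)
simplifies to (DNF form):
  o | r | x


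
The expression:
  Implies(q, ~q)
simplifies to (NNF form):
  ~q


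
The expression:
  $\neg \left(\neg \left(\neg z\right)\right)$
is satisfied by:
  {z: False}


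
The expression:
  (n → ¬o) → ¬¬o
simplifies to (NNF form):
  o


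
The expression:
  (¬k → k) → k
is always true.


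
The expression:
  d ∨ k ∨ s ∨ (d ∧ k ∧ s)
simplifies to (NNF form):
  d ∨ k ∨ s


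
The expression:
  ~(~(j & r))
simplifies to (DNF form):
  j & r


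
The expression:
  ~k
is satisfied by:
  {k: False}


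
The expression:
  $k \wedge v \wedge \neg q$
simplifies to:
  $k \wedge v \wedge \neg q$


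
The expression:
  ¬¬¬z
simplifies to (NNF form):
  ¬z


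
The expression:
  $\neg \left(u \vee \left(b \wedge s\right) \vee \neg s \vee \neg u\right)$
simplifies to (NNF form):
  $\text{False}$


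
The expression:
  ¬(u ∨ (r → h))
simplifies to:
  r ∧ ¬h ∧ ¬u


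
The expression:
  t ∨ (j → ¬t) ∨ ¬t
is always true.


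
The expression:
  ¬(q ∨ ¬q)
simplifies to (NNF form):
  False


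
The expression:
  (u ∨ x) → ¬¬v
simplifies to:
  v ∨ (¬u ∧ ¬x)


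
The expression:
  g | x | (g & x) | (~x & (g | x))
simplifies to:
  g | x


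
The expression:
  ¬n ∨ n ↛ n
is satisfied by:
  {n: False}


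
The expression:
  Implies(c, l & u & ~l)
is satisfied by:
  {c: False}


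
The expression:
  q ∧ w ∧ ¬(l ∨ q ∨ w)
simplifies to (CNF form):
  False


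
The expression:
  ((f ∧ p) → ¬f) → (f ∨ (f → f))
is always true.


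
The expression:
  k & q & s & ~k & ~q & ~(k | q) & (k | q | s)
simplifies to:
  False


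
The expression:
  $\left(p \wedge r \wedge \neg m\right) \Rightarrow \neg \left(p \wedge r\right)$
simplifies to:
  $m \vee \neg p \vee \neg r$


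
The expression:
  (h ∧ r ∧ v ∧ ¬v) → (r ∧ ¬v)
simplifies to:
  True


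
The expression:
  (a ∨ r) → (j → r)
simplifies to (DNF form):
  r ∨ ¬a ∨ ¬j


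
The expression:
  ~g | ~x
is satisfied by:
  {g: False, x: False}
  {x: True, g: False}
  {g: True, x: False}


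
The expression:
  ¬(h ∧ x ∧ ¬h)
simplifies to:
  True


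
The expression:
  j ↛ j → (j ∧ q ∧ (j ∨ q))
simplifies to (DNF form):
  True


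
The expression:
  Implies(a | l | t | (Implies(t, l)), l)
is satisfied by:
  {l: True}


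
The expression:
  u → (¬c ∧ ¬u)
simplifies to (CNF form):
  ¬u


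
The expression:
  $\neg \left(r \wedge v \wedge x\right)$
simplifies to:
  $\neg r \vee \neg v \vee \neg x$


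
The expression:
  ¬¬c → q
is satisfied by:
  {q: True, c: False}
  {c: False, q: False}
  {c: True, q: True}


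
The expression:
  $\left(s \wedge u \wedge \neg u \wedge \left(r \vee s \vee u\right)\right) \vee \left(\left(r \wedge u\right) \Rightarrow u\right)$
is always true.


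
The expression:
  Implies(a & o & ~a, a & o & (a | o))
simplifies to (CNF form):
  True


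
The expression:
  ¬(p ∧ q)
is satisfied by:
  {p: False, q: False}
  {q: True, p: False}
  {p: True, q: False}


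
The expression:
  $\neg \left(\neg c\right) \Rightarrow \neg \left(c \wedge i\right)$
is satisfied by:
  {c: False, i: False}
  {i: True, c: False}
  {c: True, i: False}


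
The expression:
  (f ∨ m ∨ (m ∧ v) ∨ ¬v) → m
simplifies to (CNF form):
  (m ∨ v) ∧ (m ∨ ¬f)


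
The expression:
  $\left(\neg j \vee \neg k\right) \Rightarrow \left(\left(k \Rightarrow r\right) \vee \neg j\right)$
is always true.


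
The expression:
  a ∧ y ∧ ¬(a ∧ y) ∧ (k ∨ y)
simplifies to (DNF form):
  False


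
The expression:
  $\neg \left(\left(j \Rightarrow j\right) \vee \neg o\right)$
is never true.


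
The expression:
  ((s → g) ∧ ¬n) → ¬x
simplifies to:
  n ∨ (s ∧ ¬g) ∨ ¬x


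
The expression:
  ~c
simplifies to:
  ~c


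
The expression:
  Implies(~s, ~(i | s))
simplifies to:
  s | ~i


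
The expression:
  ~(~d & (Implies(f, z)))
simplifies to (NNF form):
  d | (f & ~z)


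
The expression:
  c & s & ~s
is never true.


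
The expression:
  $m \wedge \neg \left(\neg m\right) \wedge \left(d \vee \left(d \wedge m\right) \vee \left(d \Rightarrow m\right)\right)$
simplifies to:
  $m$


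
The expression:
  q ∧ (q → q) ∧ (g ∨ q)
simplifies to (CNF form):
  q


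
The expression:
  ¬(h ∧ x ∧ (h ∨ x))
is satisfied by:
  {h: False, x: False}
  {x: True, h: False}
  {h: True, x: False}


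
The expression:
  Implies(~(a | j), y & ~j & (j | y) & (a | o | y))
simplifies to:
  a | j | y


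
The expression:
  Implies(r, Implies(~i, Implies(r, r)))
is always true.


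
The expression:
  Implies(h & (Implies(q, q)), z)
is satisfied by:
  {z: True, h: False}
  {h: False, z: False}
  {h: True, z: True}


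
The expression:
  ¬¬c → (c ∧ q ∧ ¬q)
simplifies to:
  ¬c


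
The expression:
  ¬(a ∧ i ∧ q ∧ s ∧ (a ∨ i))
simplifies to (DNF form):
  ¬a ∨ ¬i ∨ ¬q ∨ ¬s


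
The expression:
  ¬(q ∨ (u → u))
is never true.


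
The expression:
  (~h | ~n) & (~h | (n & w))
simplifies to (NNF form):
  ~h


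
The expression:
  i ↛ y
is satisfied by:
  {i: True, y: False}


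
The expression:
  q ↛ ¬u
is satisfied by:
  {u: True, q: True}


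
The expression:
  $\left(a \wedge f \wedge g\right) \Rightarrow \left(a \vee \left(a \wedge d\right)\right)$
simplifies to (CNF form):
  $\text{True}$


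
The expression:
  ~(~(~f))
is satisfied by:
  {f: False}


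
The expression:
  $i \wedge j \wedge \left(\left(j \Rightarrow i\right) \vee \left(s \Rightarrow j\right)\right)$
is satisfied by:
  {i: True, j: True}


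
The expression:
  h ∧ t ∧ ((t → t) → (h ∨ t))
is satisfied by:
  {t: True, h: True}


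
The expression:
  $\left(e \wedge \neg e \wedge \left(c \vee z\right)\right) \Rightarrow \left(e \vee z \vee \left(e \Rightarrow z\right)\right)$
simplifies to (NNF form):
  $\text{True}$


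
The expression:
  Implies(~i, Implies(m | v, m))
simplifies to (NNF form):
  i | m | ~v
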